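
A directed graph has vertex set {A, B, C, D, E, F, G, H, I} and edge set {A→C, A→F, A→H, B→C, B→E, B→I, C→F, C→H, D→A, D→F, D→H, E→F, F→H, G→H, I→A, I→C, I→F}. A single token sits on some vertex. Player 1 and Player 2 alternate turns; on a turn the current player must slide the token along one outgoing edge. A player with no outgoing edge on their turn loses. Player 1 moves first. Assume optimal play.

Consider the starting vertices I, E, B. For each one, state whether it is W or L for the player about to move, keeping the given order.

I: L, E: L, B: W

Positions with no move are L. A position that does have a move is losing for the player to move precisely when every available move leads to a winning position for the opponent. Fill in the labels:
Every edge goes from a vertex to one that appears earlier in the order H, F, C, A, D, E, I, G, B, so processing vertices in that order labels each vertex after all of its successors.
H: no outgoing edge → L
F: can move to H, which is L ⇒ W
C: can move to H, which is L ⇒ W
A: can move to H, which is L ⇒ W
D: can move to H, which is L ⇒ W
E: the only move is to F(W), a W ⇒ L
I: moves to A(W), C(W), F(W); every one is W ⇒ L
G: can move to H, which is L ⇒ W
B: can move to I, which is L ⇒ W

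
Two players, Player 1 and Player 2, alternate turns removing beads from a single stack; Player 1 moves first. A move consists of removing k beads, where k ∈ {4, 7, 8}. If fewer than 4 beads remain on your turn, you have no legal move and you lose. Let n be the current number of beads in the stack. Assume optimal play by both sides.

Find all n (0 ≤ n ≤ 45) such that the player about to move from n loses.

Work bottom-up. With no move the player to move loses. Otherwise the position is W if at least one move leads to an L position for the opponent, and L if every move leads to a W.
n=0: no move → L
n=1: no move → L
n=2: no move → L
n=3: no move → L
n=4: →0(L), so W
n=5: →1(L), so W
n=6: →2(L), so W
n=7: →3(L), so W
n=8: →1(L), so W
n=9: →2(L), so W
n=10: →3(L), so W
n=11: →3(L), so W
n=12: →8(W), 5(W), 4(W) — all W, so L
n=13: →9(W), 6(W), 5(W) — all W, so L
n=14: →10(W), 7(W), 6(W) — all W, so L
n=15: →11(W), 8(W), 7(W) — all W, so L
n=16: →12(L), so W
n=17: →13(L), so W
n=18: →14(L), so W
n=19: →15(L), so W
n=20: →13(L), so W
n=21: →14(L), so W
n=22: →15(L), so W
n=23: →15(L), so W
n=24: →20(W), 17(W), 16(W) — all W, so L
n=25: →21(W), 18(W), 17(W) — all W, so L
n=26: →22(W), 19(W), 18(W) — all W, so L
n=27: →23(W), 20(W), 19(W) — all W, so L
n=28: →24(L), so W
n=29: →25(L), so W
n=30: →26(L), so W
n=31: →27(L), so W
n=32: →25(L), so W
n=33: →26(L), so W
n=34: →27(L), so W
n=35: →27(L), so W
n=36: →32(W), 29(W), 28(W) — all W, so L
n=37: →33(W), 30(W), 29(W) — all W, so L
n=38: →34(W), 31(W), 30(W) — all W, so L
n=39: →35(W), 32(W), 31(W) — all W, so L
n=40: →36(L), so W
n=41: →37(L), so W
n=42: →38(L), so W
n=43: →39(L), so W
n=44: →37(L), so W
n=45: →38(L), so W
The losing starting values of n are exactly the entries labelled L in this table (16 of them).

0, 1, 2, 3, 12, 13, 14, 15, 24, 25, 26, 27, 36, 37, 38, 39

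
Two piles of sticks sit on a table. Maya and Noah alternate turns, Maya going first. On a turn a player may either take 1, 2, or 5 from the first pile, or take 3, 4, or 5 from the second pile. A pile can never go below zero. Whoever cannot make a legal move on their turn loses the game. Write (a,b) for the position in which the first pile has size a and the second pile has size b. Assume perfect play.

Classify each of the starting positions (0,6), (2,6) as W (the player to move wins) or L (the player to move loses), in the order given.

Work bottom-up. With no move the player to move loses. Otherwise the position is W if at least one move leads to an L position for the opponent, and L if every move leads to a W.
No move ever increases a pile, so every position that can arise here has a ≤ 2 and b ≤ 6; it is enough to label the cells with 0 ≤ a ≤ 2 and 0 ≤ b ≤ 6.
Every move lowers a or b (never raises either), so fill the grid row by row in increasing a, and left to right within a row: each cell's successors are then already labelled.
      b=0  b=1  b=2  b=3  b=4  b=5  b=6
a=0:    L    L    L    W    W    W    W
a=1:    W    W    W    L    L    L    W
a=2:    W    W    W    W    W    W    L
Cells with no legal move (terminal, hence L): (0,0), (0,1), (0,2).
The remaining L cells, each justified by listing all of its moves:
(1,3): L (options (0,3)(W), (1,0)(W) are all W)
(1,4): L (options (0,4)(W), (1,1)(W), (1,0)(W) are all W)
(1,5): L (options (0,5)(W), (1,2)(W), (1,1)(W), (1,0)(W) are all W)
(2,6): L (options (1,6)(W), (0,6)(W), (2,3)(W), (2,2)(W), (2,1)(W) are all W)
Every other cell has at least one move into one of the L cells above, so it is W.
(0,6): the move to (0,2) reaches an L cell, so W
(2,6): one of the L cells justified above, so L

(0,6): W, (2,6): L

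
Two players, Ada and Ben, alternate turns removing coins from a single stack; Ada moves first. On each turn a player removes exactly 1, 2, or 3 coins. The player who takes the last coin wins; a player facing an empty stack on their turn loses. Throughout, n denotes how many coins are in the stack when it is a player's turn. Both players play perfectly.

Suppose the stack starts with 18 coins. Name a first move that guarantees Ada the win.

Positions with no move are L. A position that does have a move is losing for the player to move precisely when every available move leads to a winning position for the opponent. Fill in the labels:
n=0: no move → L
n=1: W (go to 0, an L position)
n=2: W (go to 0, an L position)
n=3: W (go to 0, an L position)
n=4: L (options 3(W), 2(W), 1(W) are all W)
n=5: W (go to 4, an L position)
n=6: W (go to 4, an L position)
n=7: W (go to 4, an L position)
n=8: L (options 7(W), 6(W), 5(W) are all W)
n=9: W (go to 8, an L position)
n=10: W (go to 8, an L position)
n=11: W (go to 8, an L position)
n=12: L (options 11(W), 10(W), 9(W) are all W)
n=13: W (go to 12, an L position)
n=14: W (go to 12, an L position)
n=15: W (go to 12, an L position)
n=16: L (options 15(W), 14(W), 13(W) are all W)
n=17: W (go to 16, an L position)
n=18: W (go to 16, an L position)
From 18, the L positions reachable in one move are: 16.

Remove 2, leaving 16.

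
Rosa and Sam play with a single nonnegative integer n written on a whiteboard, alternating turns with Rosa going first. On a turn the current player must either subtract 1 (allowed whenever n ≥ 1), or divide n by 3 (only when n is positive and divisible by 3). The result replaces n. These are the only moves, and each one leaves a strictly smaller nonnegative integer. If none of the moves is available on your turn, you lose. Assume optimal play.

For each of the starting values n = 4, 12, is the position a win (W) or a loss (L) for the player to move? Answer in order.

4: L, 12: W

Classify positions by backward induction: terminal positions (no move available) are L. From any other position, the mover wins iff some move reaches an L.
n=0: no move → L
n=1: can move to 0, which is L ⇒ W
n=2: the only move is to 1(W), a W ⇒ L
n=3: can move to 2, which is L ⇒ W
n=4: the only move is to 3(W), a W ⇒ L
n=5: can move to 4, which is L ⇒ W
n=6: can move to 2, which is L ⇒ W
n=7: the only move is to 6(W), a W ⇒ L
n=8: can move to 7, which is L ⇒ W
n=9: moves to 3(W), 8(W); every one is W ⇒ L
n=10: can move to 9, which is L ⇒ W
n=11: the only move is to 10(W), a W ⇒ L
n=12: can move to 4, which is L ⇒ W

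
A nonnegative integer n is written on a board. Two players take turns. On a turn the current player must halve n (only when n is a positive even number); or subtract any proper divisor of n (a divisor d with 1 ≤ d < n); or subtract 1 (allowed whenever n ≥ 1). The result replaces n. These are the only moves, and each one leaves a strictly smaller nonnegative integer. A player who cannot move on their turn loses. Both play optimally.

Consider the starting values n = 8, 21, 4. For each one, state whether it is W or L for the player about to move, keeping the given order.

8: W, 21: L, 4: W

Work bottom-up. With no move the player to move loses. Otherwise the position is W if at least one move leads to an L position for the opponent, and L if every move leads to a W.
n=0: no move → L
n=1: W (go to 0, an L position)
n=2: L (sole option 1(W) is W)
n=3: W (go to 2, an L position)
n=4: W (go to 2, an L position)
n=5: L (sole option 4(W) is W)
n=6: W (go to 5, an L position)
n=7: L (sole option 6(W) is W)
n=8: W (go to 7, an L position)
n=9: L (options 6(W), 8(W) are all W)
n=10: W (go to 5, an L position)
n=11: L (sole option 10(W) is W)
n=12: W (go to 9, an L position)
n=13: L (sole option 12(W) is W)
n=14: W (go to 7, an L position)
n=15: L (options 10(W), 12(W), 14(W) are all W)
n=16: W (go to 15, an L position)
n=17: L (sole option 16(W) is W)
n=18: W (go to 9, an L position)
n=19: L (sole option 18(W) is W)
n=20: W (go to 15, an L position)
n=21: L (options 14(W), 18(W), 20(W) are all W)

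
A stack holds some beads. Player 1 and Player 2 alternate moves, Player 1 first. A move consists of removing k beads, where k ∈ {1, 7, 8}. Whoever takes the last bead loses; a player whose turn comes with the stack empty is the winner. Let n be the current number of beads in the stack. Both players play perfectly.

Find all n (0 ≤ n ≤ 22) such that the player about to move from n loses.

1, 3, 5, 7, 16, 18, 20, 22

Build the W/L table. Terminal = W. A non-terminal position is W if it has a move to some L; otherwise it is L.
n=0: no move; the opponent has just taken the last bead and therefore loses → W
n=1: L (sole option 0(W) is W)
n=2: W (go to 1, an L position)
n=3: L (sole option 2(W) is W)
n=4: W (go to 3, an L position)
n=5: L (sole option 4(W) is W)
n=6: W (go to 5, an L position)
n=7: L (options 6(W), 0(W) are all W)
n=8: W (go to 7, an L position)
n=9: W (go to 1, an L position)
n=10: W (go to 3, an L position)
n=11: W (go to 3, an L position)
n=12: W (go to 5, an L position)
n=13: W (go to 5, an L position)
n=14: W (go to 7, an L position)
n=15: W (go to 7, an L position)
n=16: L (options 15(W), 9(W), 8(W) are all W)
n=17: W (go to 16, an L position)
n=18: L (options 17(W), 11(W), 10(W) are all W)
n=19: W (go to 18, an L position)
n=20: L (options 19(W), 13(W), 12(W) are all W)
n=21: W (go to 20, an L position)
n=22: L (options 21(W), 15(W), 14(W) are all W)
Reading off the rows marked L gives the requested list; there are 8 such values of n.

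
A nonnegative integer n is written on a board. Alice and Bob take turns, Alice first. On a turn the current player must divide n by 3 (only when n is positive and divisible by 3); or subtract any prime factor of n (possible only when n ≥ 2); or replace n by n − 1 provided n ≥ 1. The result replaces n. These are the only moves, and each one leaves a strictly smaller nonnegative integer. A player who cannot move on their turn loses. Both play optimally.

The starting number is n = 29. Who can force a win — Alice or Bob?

Classify positions by backward induction: terminal positions (no move available) are L. From any other position, the mover wins iff some move reaches an L.
n=0: no move → L
n=1: can move to 0, which is L ⇒ W
n=2: can move to 0, which is L ⇒ W
n=3: can move to 0, which is L ⇒ W
n=4: moves to 2(W), 3(W); every one is W ⇒ L
n=5: can move to 0, which is L ⇒ W
n=6: can move to 4, which is L ⇒ W
n=7: can move to 0, which is L ⇒ W
n=8: moves to 6(W), 7(W); every one is W ⇒ L
n=9: can move to 8, which is L ⇒ W
n=10: can move to 8, which is L ⇒ W
n=11: can move to 0, which is L ⇒ W
n=12: can move to 4, which is L ⇒ W
n=13: can move to 0, which is L ⇒ W
n=14: moves to 7(W), 12(W), 13(W); every one is W ⇒ L
n=15: can move to 14, which is L ⇒ W
n=16: can move to 14, which is L ⇒ W
n=17: can move to 0, which is L ⇒ W
n=18: moves to 6(W), 15(W), 16(W), 17(W); every one is W ⇒ L
n=19: can move to 0, which is L ⇒ W
n=20: can move to 18, which is L ⇒ W
n=21: can move to 14, which is L ⇒ W
n=22: moves to 11(W), 20(W), 21(W); every one is W ⇒ L
n=23: can move to 0, which is L ⇒ W
n=24: can move to 8, which is L ⇒ W
n=25: moves to 20(W), 24(W); every one is W ⇒ L
n=26: can move to 25, which is L ⇒ W
n=27: moves to 9(W), 24(W), 26(W); every one is W ⇒ L
n=28: can move to 27, which is L ⇒ W
n=29: can move to 0, which is L ⇒ W
From 29 Alice can move to 0, reaching an L position.

Alice wins.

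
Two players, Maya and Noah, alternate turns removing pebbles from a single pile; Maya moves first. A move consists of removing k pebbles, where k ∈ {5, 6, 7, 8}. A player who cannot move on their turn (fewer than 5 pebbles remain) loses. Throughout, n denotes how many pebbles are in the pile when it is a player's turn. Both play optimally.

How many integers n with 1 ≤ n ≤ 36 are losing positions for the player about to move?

14

Work bottom-up. With no move the player to move loses. Otherwise the position is W if at least one move leads to an L position for the opponent, and L if every move leads to a W.
n=0: no move → L
n=1: no move → L
n=2: no move → L
n=3: no move → L
n=4: no move → L
n=5: W (go to 0, an L position)
n=6: W (go to 1, an L position)
n=7: W (go to 2, an L position)
n=8: W (go to 3, an L position)
n=9: W (go to 4, an L position)
n=10: W (go to 4, an L position)
n=11: W (go to 4, an L position)
n=12: W (go to 4, an L position)
n=13: L (options 8(W), 7(W), 6(W), 5(W) are all W)
n=14: L (options 9(W), 8(W), 7(W), 6(W) are all W)
n=15: L (options 10(W), 9(W), 8(W), 7(W) are all W)
n=16: L (options 11(W), 10(W), 9(W), 8(W) are all W)
n=17: L (options 12(W), 11(W), 10(W), 9(W) are all W)
n=18: W (go to 13, an L position)
n=19: W (go to 14, an L position)
n=20: W (go to 15, an L position)
n=21: W (go to 16, an L position)
n=22: W (go to 17, an L position)
n=23: W (go to 17, an L position)
n=24: W (go to 17, an L position)
n=25: W (go to 17, an L position)
n=26: L (options 21(W), 20(W), 19(W), 18(W) are all W)
n=27: L (options 22(W), 21(W), 20(W), 19(W) are all W)
n=28: L (options 23(W), 22(W), 21(W), 20(W) are all W)
n=29: L (options 24(W), 23(W), 22(W), 21(W) are all W)
n=30: L (options 25(W), 24(W), 23(W), 22(W) are all W)
n=31: W (go to 26, an L position)
n=32: W (go to 27, an L position)
n=33: W (go to 28, an L position)
n=34: W (go to 29, an L position)
n=35: W (go to 30, an L position)
n=36: W (go to 30, an L position)
L entries with 1 ≤ n ≤ 36 (n=0 is outside the asked range and is not counted): n = 1, 2, 3, 4, 13, 14, 15, 16, 17, 26, 27, 28, 29, 30; that makes 14.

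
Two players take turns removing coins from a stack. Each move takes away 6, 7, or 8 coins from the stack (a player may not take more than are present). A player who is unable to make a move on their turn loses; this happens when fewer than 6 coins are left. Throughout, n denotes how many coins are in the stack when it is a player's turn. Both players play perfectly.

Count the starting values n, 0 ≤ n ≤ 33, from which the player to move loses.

Build the W/L table. Terminal = L. A non-terminal position is W if it has a move to some L; otherwise it is L.
n=0: no move → L
n=1: no move → L
n=2: no move → L
n=3: no move → L
n=4: no move → L
n=5: no move → L
n=6: reaches L-position 0 → W
n=7: reaches L-position 1 → W
n=8: reaches L-position 2 → W
n=9: reaches L-position 3 → W
n=10: reaches L-position 4 → W
n=11: reaches L-position 5 → W
n=12: reaches L-position 5 → W
n=13: reaches L-position 5 → W
n=14: only reaches 8(W), 7(W), 6(W), all W → L
n=15: only reaches 9(W), 8(W), 7(W), all W → L
n=16: only reaches 10(W), 9(W), 8(W), all W → L
n=17: only reaches 11(W), 10(W), 9(W), all W → L
n=18: only reaches 12(W), 11(W), 10(W), all W → L
n=19: only reaches 13(W), 12(W), 11(W), all W → L
n=20: reaches L-position 14 → W
n=21: reaches L-position 15 → W
n=22: reaches L-position 16 → W
n=23: reaches L-position 17 → W
n=24: reaches L-position 18 → W
n=25: reaches L-position 19 → W
n=26: reaches L-position 19 → W
n=27: reaches L-position 19 → W
n=28: only reaches 22(W), 21(W), 20(W), all W → L
n=29: only reaches 23(W), 22(W), 21(W), all W → L
n=30: only reaches 24(W), 23(W), 22(W), all W → L
n=31: only reaches 25(W), 24(W), 23(W), all W → L
n=32: only reaches 26(W), 25(W), 24(W), all W → L
n=33: only reaches 27(W), 26(W), 25(W), all W → L
L entries with 0 ≤ n ≤ 33: n = 0, 1, 2, 3, 4, 5, 14, 15, 16, 17, 18, 19, 28, 29, 30, 31, 32, 33; that makes 18.

18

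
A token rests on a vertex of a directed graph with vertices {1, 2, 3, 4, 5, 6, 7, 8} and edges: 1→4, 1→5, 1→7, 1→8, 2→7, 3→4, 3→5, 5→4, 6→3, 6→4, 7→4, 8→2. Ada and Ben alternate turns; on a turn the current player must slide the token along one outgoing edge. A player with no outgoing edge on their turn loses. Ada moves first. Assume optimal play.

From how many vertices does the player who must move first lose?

2

Work bottom-up. With no move the player to move loses. Otherwise the position is W if at least one move leads to an L position for the opponent, and L if every move leads to a W.
Every edge goes from a vertex to one that appears earlier in the order 4, 7, 5, 3, 6, 2, 8, 1, so processing vertices in that order labels each vertex after all of its successors.
4: no outgoing edge → L
7: reaches L-position 4 → W
5: reaches L-position 4 → W
3: reaches L-position 4 → W
6: reaches L-position 4 → W
2: only reaches 7(W), which is W → L
8: reaches L-position 2 → W
1: reaches L-position 4 → W
The L vertices are 2, 4; that is 2 in all.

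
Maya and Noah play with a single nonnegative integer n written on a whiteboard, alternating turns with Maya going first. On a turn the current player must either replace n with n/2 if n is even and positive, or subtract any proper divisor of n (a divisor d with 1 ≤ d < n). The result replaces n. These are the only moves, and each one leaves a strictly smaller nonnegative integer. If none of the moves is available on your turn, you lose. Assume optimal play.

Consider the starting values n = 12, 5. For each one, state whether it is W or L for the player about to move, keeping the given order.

12: W, 5: L

Work bottom-up. With no move the player to move loses. Otherwise the position is W if at least one move leads to an L position for the opponent, and L if every move leads to a W.
n=0: no move → L
n=1: no move → L
n=2: can move to 1, which is L ⇒ W
n=3: the only move is to 2(W), a W ⇒ L
n=4: can move to 3, which is L ⇒ W
n=5: the only move is to 4(W), a W ⇒ L
n=6: can move to 3, which is L ⇒ W
n=7: the only move is to 6(W), a W ⇒ L
n=8: can move to 7, which is L ⇒ W
n=9: moves to 6(W), 8(W); every one is W ⇒ L
n=10: can move to 5, which is L ⇒ W
n=11: the only move is to 10(W), a W ⇒ L
n=12: can move to 9, which is L ⇒ W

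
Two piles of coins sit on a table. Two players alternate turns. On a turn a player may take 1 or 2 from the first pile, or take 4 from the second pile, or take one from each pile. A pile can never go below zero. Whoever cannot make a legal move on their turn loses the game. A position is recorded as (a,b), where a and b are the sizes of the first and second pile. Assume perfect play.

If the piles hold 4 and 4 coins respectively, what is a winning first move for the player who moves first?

Move to (2,4).

Compute win/loss labels from the base case upward. A position with no move is L. Any other position is W if it can reach an L in one move, else L.
No move ever increases a pile, so every position that can arise here has a ≤ 4 and b ≤ 4; it is enough to label the cells with 0 ≤ a ≤ 4 and 0 ≤ b ≤ 4.
Every move lowers a or b (never raises either), so fill the grid row by row in increasing a, and left to right within a row: each cell's successors are then already labelled.
      b=0  b=1  b=2  b=3  b=4
a=0:    L    L    L    L    W
a=1:    W    W    W    W    W
a=2:    W    W    W    W    L
a=3:    L    L    L    L    W
a=4:    W    W    W    W    W
Cells with no legal move (terminal, hence L): (0,0), (0,1), (0,2), (0,3).
The remaining L cells, each justified by listing all of its moves:
(2,4): →(1,4)(W), (0,4)(W), (2,0)(W), (1,3)(W) — all W, so L
(3,0): →(2,0)(W), (1,0)(W) — all W, so L
(3,1): →(2,1)(W), (1,1)(W), (2,0)(W) — all W, so L
(3,2): →(2,2)(W), (1,2)(W), (2,1)(W) — all W, so L
(3,3): →(2,3)(W), (1,3)(W), (2,2)(W) — all W, so L
Every other cell has at least one move into one of the L cells above, so it is W.
From (4,4), the L positions reachable in one move are: (2,4), (3,3). Any move reaching one of these is winning.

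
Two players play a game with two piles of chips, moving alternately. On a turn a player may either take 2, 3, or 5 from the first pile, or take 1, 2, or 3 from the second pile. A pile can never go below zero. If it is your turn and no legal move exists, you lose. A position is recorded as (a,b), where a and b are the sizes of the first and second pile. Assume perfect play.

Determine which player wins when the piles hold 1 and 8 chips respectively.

Classify positions by backward induction: terminal positions (no move available) are L. From any other position, the mover wins iff some move reaches an L.
No move ever increases a pile, so every position that can arise here has a ≤ 1 and b ≤ 8; it is enough to label the cells with 0 ≤ a ≤ 1 and 0 ≤ b ≤ 8.
Every move lowers a or b (never raises either), so fill the grid row by row in increasing a, and left to right within a row: each cell's successors are then already labelled.
      b=0  b=1  b=2  b=3  b=4  b=5  b=6  b=7  b=8
a=0:    L    W    W    W    L    W    W    W    L
a=1:    L    W    W    W    L    W    W    W    L
Cells with no legal move (terminal, hence L): (0,0), (1,0).
The remaining L cells, each justified by listing all of its moves:
(0,4): only reaches (0,3)(W), (0,2)(W), (0,1)(W), all W → L
(0,8): only reaches (0,7)(W), (0,6)(W), (0,5)(W), all W → L
(1,4): only reaches (1,3)(W), (1,2)(W), (1,1)(W), all W → L
(1,8): only reaches (1,7)(W), (1,6)(W), (1,5)(W), all W → L
Every other cell has at least one move into one of the L cells above, so it is W.
Every move from (1,8) reaches a W position, so the mover loses.

The second player wins.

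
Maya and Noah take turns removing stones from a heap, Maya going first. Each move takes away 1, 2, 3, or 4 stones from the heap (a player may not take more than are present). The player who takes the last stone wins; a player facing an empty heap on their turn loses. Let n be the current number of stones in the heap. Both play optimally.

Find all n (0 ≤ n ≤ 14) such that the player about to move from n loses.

0, 5, 10

Label each position W (a win for the player to move) or L (a loss). A position with no legal move is L; any other position is W exactly when some move reaches an L, and L when every move reaches a W.
n=0: no move → L
n=1: →0(L), so W
n=2: →0(L), so W
n=3: →0(L), so W
n=4: →0(L), so W
n=5: →4(W), 3(W), 2(W), 1(W) — all W, so L
n=6: →5(L), so W
n=7: →5(L), so W
n=8: →5(L), so W
n=9: →5(L), so W
n=10: →9(W), 8(W), 7(W), 6(W) — all W, so L
n=11: →10(L), so W
n=12: →10(L), so W
n=13: →10(L), so W
n=14: →10(L), so W
The losing starting values of n are exactly the entries labelled L in this table (3 of them).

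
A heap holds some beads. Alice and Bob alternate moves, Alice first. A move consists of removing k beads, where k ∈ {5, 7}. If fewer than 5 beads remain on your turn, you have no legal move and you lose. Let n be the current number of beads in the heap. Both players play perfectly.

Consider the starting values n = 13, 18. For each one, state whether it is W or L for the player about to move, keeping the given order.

Label each position W (a win for the player to move) or L (a loss). A position with no legal move is L; any other position is W exactly when some move reaches an L, and L when every move reaches a W.
n=0: no move → L
n=1: no move → L
n=2: no move → L
n=3: no move → L
n=4: no move → L
n=5: reaches L-position 0 → W
n=6: reaches L-position 1 → W
n=7: reaches L-position 2 → W
n=8: reaches L-position 3 → W
n=9: reaches L-position 4 → W
n=10: reaches L-position 3 → W
n=11: reaches L-position 4 → W
n=12: only reaches 7(W), 5(W), all W → L
n=13: only reaches 8(W), 6(W), all W → L
n=14: only reaches 9(W), 7(W), all W → L
n=15: only reaches 10(W), 8(W), all W → L
n=16: only reaches 11(W), 9(W), all W → L
n=17: reaches L-position 12 → W
n=18: reaches L-position 13 → W

13: L, 18: W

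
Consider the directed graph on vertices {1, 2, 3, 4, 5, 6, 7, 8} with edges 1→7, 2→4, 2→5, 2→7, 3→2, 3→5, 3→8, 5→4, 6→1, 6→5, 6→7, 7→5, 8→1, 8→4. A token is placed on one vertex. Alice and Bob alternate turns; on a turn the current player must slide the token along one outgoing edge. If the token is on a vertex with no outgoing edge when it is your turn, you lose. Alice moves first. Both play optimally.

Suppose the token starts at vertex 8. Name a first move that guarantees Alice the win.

Move to 4.

Compute win/loss labels from the base case upward. A position with no move is L. Any other position is W if it can reach an L in one move, else L.
Every edge goes from a vertex to one that appears earlier in the order 4, 5, 7, 1, 2, 6, 8, 3, so processing vertices in that order labels each vertex after all of its successors.
4: no outgoing edge → L
5: W (go to 4, an L position)
7: L (sole option 5(W) is W)
1: W (go to 7, an L position)
2: W (go to 7, an L position)
6: W (go to 7, an L position)
8: W (go to 4, an L position)
3: L (options 8(W), 2(W), 5(W) are all W)
From 8, the L positions reachable in one move are: 4.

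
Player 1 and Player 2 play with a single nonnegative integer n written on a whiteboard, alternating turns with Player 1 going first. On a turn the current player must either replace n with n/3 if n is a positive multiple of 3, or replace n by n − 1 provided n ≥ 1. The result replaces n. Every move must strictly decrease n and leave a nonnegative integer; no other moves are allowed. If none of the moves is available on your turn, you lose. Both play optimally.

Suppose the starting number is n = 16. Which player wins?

Build the W/L table. Terminal = L. A non-terminal position is W if it has a move to some L; otherwise it is L.
n=0: no move → L
n=1: →0(L), so W
n=2: →1(W) only, which is W, so L
n=3: →2(L), so W
n=4: →3(W) only, which is W, so L
n=5: →4(L), so W
n=6: →2(L), so W
n=7: →6(W) only, which is W, so L
n=8: →7(L), so W
n=9: →3(W), 8(W) — all W, so L
n=10: →9(L), so W
n=11: →10(W) only, which is W, so L
n=12: →4(L), so W
n=13: →12(W) only, which is W, so L
n=14: →13(L), so W
n=15: →5(W), 14(W) — all W, so L
n=16: →15(L), so W
The starting position 16 is W: Player 1 should move to 15, handing over an L position.

Player 1 wins.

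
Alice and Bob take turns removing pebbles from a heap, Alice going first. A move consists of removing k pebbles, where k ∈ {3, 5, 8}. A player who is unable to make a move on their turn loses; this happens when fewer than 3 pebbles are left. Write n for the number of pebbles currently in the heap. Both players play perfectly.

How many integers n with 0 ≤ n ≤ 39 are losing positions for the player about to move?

12

Build the W/L table. Terminal = L. A non-terminal position is W if it has a move to some L; otherwise it is L.
n=0: no move → L
n=1: no move → L
n=2: no move → L
n=3: can move to 0, which is L ⇒ W
n=4: can move to 1, which is L ⇒ W
n=5: can move to 2, which is L ⇒ W
n=6: can move to 1, which is L ⇒ W
n=7: can move to 2, which is L ⇒ W
n=8: can move to 0, which is L ⇒ W
n=9: can move to 1, which is L ⇒ W
n=10: can move to 2, which is L ⇒ W
n=11: moves to 8(W), 6(W), 3(W); every one is W ⇒ L
n=12: moves to 9(W), 7(W), 4(W); every one is W ⇒ L
n=13: moves to 10(W), 8(W), 5(W); every one is W ⇒ L
n=14: can move to 11, which is L ⇒ W
n=15: can move to 12, which is L ⇒ W
n=16: can move to 13, which is L ⇒ W
n=17: can move to 12, which is L ⇒ W
n=18: can move to 13, which is L ⇒ W
n=19: can move to 11, which is L ⇒ W
n=20: can move to 12, which is L ⇒ W
n=21: can move to 13, which is L ⇒ W
n=22: moves to 19(W), 17(W), 14(W); every one is W ⇒ L
n=23: moves to 20(W), 18(W), 15(W); every one is W ⇒ L
n=24: moves to 21(W), 19(W), 16(W); every one is W ⇒ L
n=25: can move to 22, which is L ⇒ W
n=26: can move to 23, which is L ⇒ W
n=27: can move to 24, which is L ⇒ W
n=28: can move to 23, which is L ⇒ W
n=29: can move to 24, which is L ⇒ W
n=30: can move to 22, which is L ⇒ W
n=31: can move to 23, which is L ⇒ W
n=32: can move to 24, which is L ⇒ W
n=33: moves to 30(W), 28(W), 25(W); every one is W ⇒ L
n=34: moves to 31(W), 29(W), 26(W); every one is W ⇒ L
n=35: moves to 32(W), 30(W), 27(W); every one is W ⇒ L
n=36: can move to 33, which is L ⇒ W
n=37: can move to 34, which is L ⇒ W
n=38: can move to 35, which is L ⇒ W
n=39: can move to 34, which is L ⇒ W
L entries with 0 ≤ n ≤ 39: n = 0, 1, 2, 11, 12, 13, 22, 23, 24, 33, 34, 35; that makes 12.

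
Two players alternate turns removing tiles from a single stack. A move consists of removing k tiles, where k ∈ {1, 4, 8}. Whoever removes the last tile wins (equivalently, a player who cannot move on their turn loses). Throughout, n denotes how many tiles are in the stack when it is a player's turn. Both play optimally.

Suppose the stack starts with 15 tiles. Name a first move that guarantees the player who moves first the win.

Remove 1, leaving 14.

Work bottom-up. With no move the player to move loses. Otherwise the position is W if at least one move leads to an L position for the opponent, and L if every move leads to a W.
n=0: no move → L
n=1: W (go to 0, an L position)
n=2: L (sole option 1(W) is W)
n=3: W (go to 2, an L position)
n=4: W (go to 0, an L position)
n=5: L (options 4(W), 1(W) are all W)
n=6: W (go to 5, an L position)
n=7: L (options 6(W), 3(W) are all W)
n=8: W (go to 7, an L position)
n=9: W (go to 5, an L position)
n=10: W (go to 2, an L position)
n=11: W (go to 7, an L position)
n=12: L (options 11(W), 8(W), 4(W) are all W)
n=13: W (go to 12, an L position)
n=14: L (options 13(W), 10(W), 6(W) are all W)
n=15: W (go to 14, an L position)
From 15, the L positions reachable in one move are: 14, 7. Any move reaching one of these is winning.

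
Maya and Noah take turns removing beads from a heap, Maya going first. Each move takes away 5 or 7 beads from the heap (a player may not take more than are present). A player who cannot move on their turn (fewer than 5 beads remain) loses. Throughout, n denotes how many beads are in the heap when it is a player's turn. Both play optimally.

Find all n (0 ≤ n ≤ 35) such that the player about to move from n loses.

0, 1, 2, 3, 4, 12, 13, 14, 15, 16, 24, 25, 26, 27, 28

Compute win/loss labels from the base case upward. A position with no move is L. Any other position is W if it can reach an L in one move, else L.
n=0: no move → L
n=1: no move → L
n=2: no move → L
n=3: no move → L
n=4: no move → L
n=5: W (go to 0, an L position)
n=6: W (go to 1, an L position)
n=7: W (go to 2, an L position)
n=8: W (go to 3, an L position)
n=9: W (go to 4, an L position)
n=10: W (go to 3, an L position)
n=11: W (go to 4, an L position)
n=12: L (options 7(W), 5(W) are all W)
n=13: L (options 8(W), 6(W) are all W)
n=14: L (options 9(W), 7(W) are all W)
n=15: L (options 10(W), 8(W) are all W)
n=16: L (options 11(W), 9(W) are all W)
n=17: W (go to 12, an L position)
n=18: W (go to 13, an L position)
n=19: W (go to 14, an L position)
n=20: W (go to 15, an L position)
n=21: W (go to 16, an L position)
n=22: W (go to 15, an L position)
n=23: W (go to 16, an L position)
n=24: L (options 19(W), 17(W) are all W)
n=25: L (options 20(W), 18(W) are all W)
n=26: L (options 21(W), 19(W) are all W)
n=27: L (options 22(W), 20(W) are all W)
n=28: L (options 23(W), 21(W) are all W)
n=29: W (go to 24, an L position)
n=30: W (go to 25, an L position)
n=31: W (go to 26, an L position)
n=32: W (go to 27, an L position)
n=33: W (go to 28, an L position)
n=34: W (go to 27, an L position)
n=35: W (go to 28, an L position)
Reading off the rows marked L gives the requested list; there are 15 such values of n.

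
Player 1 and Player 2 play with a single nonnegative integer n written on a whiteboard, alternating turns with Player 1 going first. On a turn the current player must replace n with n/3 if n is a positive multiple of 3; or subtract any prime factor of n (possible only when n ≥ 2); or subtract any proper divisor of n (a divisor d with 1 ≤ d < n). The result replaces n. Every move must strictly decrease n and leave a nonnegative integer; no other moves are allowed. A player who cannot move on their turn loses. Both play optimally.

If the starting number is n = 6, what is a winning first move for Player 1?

Move to 4.

Use the standard recursion: the mover loses at a terminal position; elsewhere, the mover wins exactly when some move hands the opponent an L position.
n=0: no move → L
n=1: no move → L
n=2: reaches L-position 0 → W
n=3: reaches L-position 0 → W
n=4: only reaches 2(W), 3(W), all W → L
n=5: reaches L-position 0 → W
n=6: reaches L-position 4 → W
From 6, the L positions reachable in one move are: 4.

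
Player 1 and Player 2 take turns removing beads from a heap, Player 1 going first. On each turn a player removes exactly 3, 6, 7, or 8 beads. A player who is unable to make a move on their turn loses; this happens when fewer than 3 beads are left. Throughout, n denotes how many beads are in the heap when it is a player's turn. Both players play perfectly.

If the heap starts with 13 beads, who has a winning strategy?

Build the W/L table. Terminal = L. A non-terminal position is W if it has a move to some L; otherwise it is L.
n=0: no move → L
n=1: no move → L
n=2: no move → L
n=3: W (go to 0, an L position)
n=4: W (go to 1, an L position)
n=5: W (go to 2, an L position)
n=6: W (go to 0, an L position)
n=7: W (go to 1, an L position)
n=8: W (go to 2, an L position)
n=9: W (go to 2, an L position)
n=10: W (go to 2, an L position)
n=11: L (options 8(W), 5(W), 4(W), 3(W) are all W)
n=12: L (options 9(W), 6(W), 5(W), 4(W) are all W)
n=13: L (options 10(W), 7(W), 6(W), 5(W) are all W)
Every move from 13 reaches a W position, so the mover loses.

Player 2 wins.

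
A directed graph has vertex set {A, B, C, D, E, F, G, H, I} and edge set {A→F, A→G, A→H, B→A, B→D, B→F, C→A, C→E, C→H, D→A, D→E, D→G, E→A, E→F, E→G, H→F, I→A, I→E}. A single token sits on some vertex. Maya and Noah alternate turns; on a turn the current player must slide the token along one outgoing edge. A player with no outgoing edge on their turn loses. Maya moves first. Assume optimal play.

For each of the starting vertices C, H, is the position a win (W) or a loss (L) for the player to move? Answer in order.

C: L, H: W

Work bottom-up. With no move the player to move loses. Otherwise the position is W if at least one move leads to an L position for the opponent, and L if every move leads to a W.
Every edge goes from a vertex to one that appears earlier in the order G, F, H, A, E, I, D, B, C, so processing vertices in that order labels each vertex after all of its successors.
G: no outgoing edge → L
F: no outgoing edge → L
H: →F(L), so W
A: →F(L), so W
E: →F(L), so W
I: →E(W), A(W) — all W, so L
D: →G(L), so W
B: →F(L), so W
C: →E(W), A(W), H(W) — all W, so L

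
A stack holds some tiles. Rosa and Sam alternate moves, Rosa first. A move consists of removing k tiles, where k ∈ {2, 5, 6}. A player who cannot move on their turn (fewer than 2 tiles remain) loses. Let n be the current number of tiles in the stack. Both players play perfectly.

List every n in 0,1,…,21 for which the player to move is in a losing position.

Build the W/L table. Terminal = L. A non-terminal position is W if it has a move to some L; otherwise it is L.
n=0: no move → L
n=1: no move → L
n=2: reaches L-position 0 → W
n=3: reaches L-position 1 → W
n=4: only reaches 2(W), which is W → L
n=5: reaches L-position 0 → W
n=6: reaches L-position 4 → W
n=7: reaches L-position 1 → W
n=8: only reaches 6(W), 3(W), 2(W), all W → L
n=9: reaches L-position 4 → W
n=10: reaches L-position 8 → W
n=11: only reaches 9(W), 6(W), 5(W), all W → L
n=12: only reaches 10(W), 7(W), 6(W), all W → L
n=13: reaches L-position 11 → W
n=14: reaches L-position 12 → W
n=15: only reaches 13(W), 10(W), 9(W), all W → L
n=16: reaches L-position 11 → W
n=17: reaches L-position 15 → W
n=18: reaches L-position 12 → W
n=19: only reaches 17(W), 14(W), 13(W), all W → L
n=20: reaches L-position 15 → W
n=21: reaches L-position 19 → W
The losing starting values of n are exactly the entries labelled L in this table (8 of them).

0, 1, 4, 8, 11, 12, 15, 19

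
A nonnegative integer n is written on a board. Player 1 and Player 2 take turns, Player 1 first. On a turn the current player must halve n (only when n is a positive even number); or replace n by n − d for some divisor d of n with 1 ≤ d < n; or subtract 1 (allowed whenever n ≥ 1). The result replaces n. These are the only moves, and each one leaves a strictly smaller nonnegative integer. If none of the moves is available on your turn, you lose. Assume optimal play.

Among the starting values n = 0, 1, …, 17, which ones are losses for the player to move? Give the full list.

0, 2, 5, 7, 9, 11, 13, 15, 17

Positions with no move are L. A position that does have a move is losing for the player to move precisely when every available move leads to a winning position for the opponent. Fill in the labels:
n=0: no move → L
n=1: →0(L), so W
n=2: →1(W) only, which is W, so L
n=3: →2(L), so W
n=4: →2(L), so W
n=5: →4(W) only, which is W, so L
n=6: →5(L), so W
n=7: →6(W) only, which is W, so L
n=8: →7(L), so W
n=9: →6(W), 8(W) — all W, so L
n=10: →5(L), so W
n=11: →10(W) only, which is W, so L
n=12: →9(L), so W
n=13: →12(W) only, which is W, so L
n=14: →7(L), so W
n=15: →10(W), 12(W), 14(W) — all W, so L
n=16: →15(L), so W
n=17: →16(W) only, which is W, so L
The losing starting values of n are exactly the entries labelled L in this table (9 of them).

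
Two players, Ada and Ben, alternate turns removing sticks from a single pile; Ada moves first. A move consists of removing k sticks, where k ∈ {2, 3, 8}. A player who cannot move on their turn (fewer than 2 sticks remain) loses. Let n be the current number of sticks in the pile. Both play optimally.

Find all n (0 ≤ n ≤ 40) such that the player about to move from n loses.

Classify positions by backward induction: terminal positions (no move available) are L. From any other position, the mover wins iff some move reaches an L.
n=0: no move → L
n=1: no move → L
n=2: →0(L), so W
n=3: →1(L), so W
n=4: →1(L), so W
n=5: →3(W), 2(W) — all W, so L
n=6: →4(W), 3(W) — all W, so L
n=7: →5(L), so W
n=8: →6(L), so W
n=9: →6(L), so W
n=10: →8(W), 7(W), 2(W) — all W, so L
n=11: →9(W), 8(W), 3(W) — all W, so L
n=12: →10(L), so W
n=13: →11(L), so W
n=14: →11(L), so W
n=15: →13(W), 12(W), 7(W) — all W, so L
n=16: →14(W), 13(W), 8(W) — all W, so L
n=17: →15(L), so W
n=18: →16(L), so W
n=19: →16(L), so W
n=20: →18(W), 17(W), 12(W) — all W, so L
n=21: →19(W), 18(W), 13(W) — all W, so L
n=22: →20(L), so W
n=23: →21(L), so W
n=24: →21(L), so W
n=25: →23(W), 22(W), 17(W) — all W, so L
n=26: →24(W), 23(W), 18(W) — all W, so L
n=27: →25(L), so W
n=28: →26(L), so W
n=29: →26(L), so W
n=30: →28(W), 27(W), 22(W) — all W, so L
n=31: →29(W), 28(W), 23(W) — all W, so L
n=32: →30(L), so W
n=33: →31(L), so W
n=34: →31(L), so W
n=35: →33(W), 32(W), 27(W) — all W, so L
n=36: →34(W), 33(W), 28(W) — all W, so L
n=37: →35(L), so W
n=38: →36(L), so W
n=39: →36(L), so W
n=40: →38(W), 37(W), 32(W) — all W, so L
Reading off the rows marked L gives the requested list; there are 17 such values of n.

0, 1, 5, 6, 10, 11, 15, 16, 20, 21, 25, 26, 30, 31, 35, 36, 40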